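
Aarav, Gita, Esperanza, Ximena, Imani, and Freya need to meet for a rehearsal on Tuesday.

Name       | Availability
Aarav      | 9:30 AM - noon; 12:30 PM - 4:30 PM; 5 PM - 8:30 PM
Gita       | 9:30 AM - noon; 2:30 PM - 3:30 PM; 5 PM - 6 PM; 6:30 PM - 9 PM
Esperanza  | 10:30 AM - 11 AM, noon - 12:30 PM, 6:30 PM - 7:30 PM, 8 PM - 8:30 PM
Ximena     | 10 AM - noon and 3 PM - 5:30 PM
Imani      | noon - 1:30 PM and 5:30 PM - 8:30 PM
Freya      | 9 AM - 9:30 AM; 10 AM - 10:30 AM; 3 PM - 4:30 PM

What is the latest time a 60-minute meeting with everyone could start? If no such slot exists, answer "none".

Aarav ∩ Gita: 09:30-12:00, 14:30-15:30, 17:00-18:00, 18:30-20:30.
Aarav ∩ Gita ∩ Esperanza: 10:30-11:00, 18:30-19:30, 20:00-20:30.
Aarav ∩ Gita ∩ Esperanza ∩ Ximena: 10:30-11:00.
Aarav ∩ Gita ∩ Esperanza ∩ Ximena ∩ Imani: ∅.
Aarav ∩ Gita ∩ Esperanza ∩ Ximena ∩ Imani ∩ Freya: ∅.
There is no time when everyone is free.
No common window is at least 60 minutes long.

none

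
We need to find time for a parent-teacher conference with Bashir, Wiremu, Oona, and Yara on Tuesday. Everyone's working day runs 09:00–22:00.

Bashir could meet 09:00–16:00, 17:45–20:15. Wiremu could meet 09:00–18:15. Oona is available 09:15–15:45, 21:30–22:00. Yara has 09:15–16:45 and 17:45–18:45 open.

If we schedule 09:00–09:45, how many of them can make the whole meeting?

Bashir and Wiremu can make the full 09:00-09:45 slot — that's 2.

2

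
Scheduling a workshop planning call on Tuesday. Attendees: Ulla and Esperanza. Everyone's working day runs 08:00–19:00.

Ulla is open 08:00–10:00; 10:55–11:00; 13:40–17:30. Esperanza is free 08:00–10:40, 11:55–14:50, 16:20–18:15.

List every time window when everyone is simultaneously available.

Ulla ∩ Esperanza: 08:00-10:00, 13:40-14:50, 16:20-17:30.
Those are the intersection windows.

08:00-10:00, 13:40-14:50, 16:20-17:30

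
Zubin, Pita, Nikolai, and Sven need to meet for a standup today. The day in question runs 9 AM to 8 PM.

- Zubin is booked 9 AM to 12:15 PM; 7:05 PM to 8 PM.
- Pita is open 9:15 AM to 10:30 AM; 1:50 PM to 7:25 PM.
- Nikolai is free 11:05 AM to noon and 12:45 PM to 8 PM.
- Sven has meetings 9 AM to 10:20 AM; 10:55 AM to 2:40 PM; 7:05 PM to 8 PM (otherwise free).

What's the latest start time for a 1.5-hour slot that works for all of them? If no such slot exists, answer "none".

17:35

Zubin free: 12:15-19:05 (invert busy blocks within the working day).
Pita free: 09:15-10:30, 13:50-19:25.
Nikolai free: 11:05-12:00, 12:45-20:00.
Sven free: 10:20-10:55, 14:40-19:05 (invert busy blocks within the working day).
Zubin ∩ Pita: 13:50-19:05.
Zubin ∩ Pita ∩ Nikolai: 13:50-19:05.
Zubin ∩ Pita ∩ Nikolai ∩ Sven: 14:40-19:05.
The last common window of at least 90 minutes is 14:40-19:05; a 90-minute meeting can start as late as 17:35 and still end by 19:05.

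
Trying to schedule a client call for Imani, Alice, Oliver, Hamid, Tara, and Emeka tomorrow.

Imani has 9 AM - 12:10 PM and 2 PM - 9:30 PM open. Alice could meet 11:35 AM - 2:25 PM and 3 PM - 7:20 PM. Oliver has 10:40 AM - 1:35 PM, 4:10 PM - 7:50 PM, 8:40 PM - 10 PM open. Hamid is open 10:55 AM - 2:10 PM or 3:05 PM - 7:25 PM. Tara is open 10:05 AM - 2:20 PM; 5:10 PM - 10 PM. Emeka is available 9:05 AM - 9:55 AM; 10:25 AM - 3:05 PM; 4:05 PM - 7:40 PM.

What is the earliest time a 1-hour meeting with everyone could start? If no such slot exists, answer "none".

17:10

Imani ∩ Alice: 11:35-12:10, 14:00-14:25, 15:00-19:20.
Imani ∩ Alice ∩ Oliver: 11:35-12:10, 16:10-19:20.
Imani ∩ Alice ∩ Oliver ∩ Hamid: 11:35-12:10, 16:10-19:20.
Imani ∩ Alice ∩ Oliver ∩ Hamid ∩ Tara: 11:35-12:10, 17:10-19:20.
Imani ∩ Alice ∩ Oliver ∩ Hamid ∩ Tara ∩ Emeka: 11:35-12:10, 17:10-19:20.
So the common availability across everyone is 11:35-12:10, 17:10-19:20.
The first common window of at least 60 minutes is 17:10-19:20, so the earliest start is 17:10.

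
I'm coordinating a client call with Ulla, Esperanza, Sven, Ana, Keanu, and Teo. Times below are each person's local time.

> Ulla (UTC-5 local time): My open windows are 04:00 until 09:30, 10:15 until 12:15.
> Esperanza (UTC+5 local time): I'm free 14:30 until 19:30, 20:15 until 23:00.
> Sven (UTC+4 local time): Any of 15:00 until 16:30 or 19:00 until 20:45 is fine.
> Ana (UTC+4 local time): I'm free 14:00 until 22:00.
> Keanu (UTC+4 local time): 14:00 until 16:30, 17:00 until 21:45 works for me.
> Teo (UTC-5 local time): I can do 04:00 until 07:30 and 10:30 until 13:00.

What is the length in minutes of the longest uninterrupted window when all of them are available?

Ulla in UTC: 09:00-14:30, 15:15-17:15 (add 5h to convert from UTC-5).
Esperanza in UTC: 09:30-14:30, 15:15-18:00 (subtract 5h to convert from UTC+5).
Sven in UTC: 11:00-12:30, 15:00-16:45 (subtract 4h to convert from UTC+4).
Ana in UTC: 10:00-18:00 (subtract 4h to convert from UTC+4).
Keanu in UTC: 10:00-12:30, 13:00-17:45 (subtract 4h to convert from UTC+4).
Teo in UTC: 09:00-12:30, 15:30-18:00 (add 5h to convert from UTC-5).
Ulla ∩ Esperanza: 09:30-14:30, 15:15-17:15.
Ulla ∩ Esperanza ∩ Sven: 11:00-12:30, 15:15-16:45.
Ulla ∩ Esperanza ∩ Sven ∩ Ana: 11:00-12:30, 15:15-16:45.
Ulla ∩ Esperanza ∩ Sven ∩ Ana ∩ Keanu: 11:00-12:30, 15:15-16:45.
Ulla ∩ Esperanza ∩ Sven ∩ Ana ∩ Keanu ∩ Teo: 11:00-12:30, 15:30-16:45.
So the common availability across everyone is 11:00-12:30, 15:30-16:45.
The longest is 11:00-12:30 at 90 minutes.

90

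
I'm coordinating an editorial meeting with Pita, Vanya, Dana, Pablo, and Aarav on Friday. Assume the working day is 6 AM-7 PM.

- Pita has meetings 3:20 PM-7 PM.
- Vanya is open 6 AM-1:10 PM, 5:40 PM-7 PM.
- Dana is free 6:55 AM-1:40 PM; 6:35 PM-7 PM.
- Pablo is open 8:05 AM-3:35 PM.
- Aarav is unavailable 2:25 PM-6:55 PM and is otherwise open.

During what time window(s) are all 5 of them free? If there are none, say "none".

Pita free: 06:00-15:20 (invert busy blocks within the working day).
Vanya free: 06:00-13:10, 17:40-19:00.
Dana free: 06:55-13:40, 18:35-19:00.
Pablo free: 08:05-15:35.
Aarav free: 06:00-14:25, 18:55-19:00 (invert busy blocks within the working day).
Pita ∩ Vanya: 06:00-13:10.
Pita ∩ Vanya ∩ Dana: 06:55-13:10.
Pita ∩ Vanya ∩ Dana ∩ Pablo: 08:05-13:10.
Pita ∩ Vanya ∩ Dana ∩ Pablo ∩ Aarav: 08:05-13:10.

08:05-13:10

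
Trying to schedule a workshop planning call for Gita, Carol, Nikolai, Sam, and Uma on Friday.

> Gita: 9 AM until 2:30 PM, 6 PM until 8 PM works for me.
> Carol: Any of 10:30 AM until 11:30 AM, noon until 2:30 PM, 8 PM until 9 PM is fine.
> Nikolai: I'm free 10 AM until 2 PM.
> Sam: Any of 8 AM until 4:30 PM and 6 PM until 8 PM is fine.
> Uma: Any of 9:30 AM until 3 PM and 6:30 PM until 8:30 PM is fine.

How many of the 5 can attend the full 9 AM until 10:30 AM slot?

Gita and Sam can make the full 09:00-10:30 slot — that's 2.

2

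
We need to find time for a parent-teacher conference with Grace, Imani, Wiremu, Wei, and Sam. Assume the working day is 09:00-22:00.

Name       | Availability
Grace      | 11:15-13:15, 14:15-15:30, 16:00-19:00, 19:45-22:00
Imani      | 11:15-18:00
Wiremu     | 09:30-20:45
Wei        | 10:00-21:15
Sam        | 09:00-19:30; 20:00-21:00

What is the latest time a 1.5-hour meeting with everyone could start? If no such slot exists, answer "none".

16:30

Grace ∩ Imani: 11:15-13:15, 14:15-15:30, 16:00-18:00.
Grace ∩ Imani ∩ Wiremu: 11:15-13:15, 14:15-15:30, 16:00-18:00.
Grace ∩ Imani ∩ Wiremu ∩ Wei: 11:15-13:15, 14:15-15:30, 16:00-18:00.
Grace ∩ Imani ∩ Wiremu ∩ Wei ∩ Sam: 11:15-13:15, 14:15-15:30, 16:00-18:00.
Those are the intersection windows.
The last common window of at least 90 minutes is 16:00-18:00; a 90-minute meeting can start as late as 16:30 and still end by 18:00.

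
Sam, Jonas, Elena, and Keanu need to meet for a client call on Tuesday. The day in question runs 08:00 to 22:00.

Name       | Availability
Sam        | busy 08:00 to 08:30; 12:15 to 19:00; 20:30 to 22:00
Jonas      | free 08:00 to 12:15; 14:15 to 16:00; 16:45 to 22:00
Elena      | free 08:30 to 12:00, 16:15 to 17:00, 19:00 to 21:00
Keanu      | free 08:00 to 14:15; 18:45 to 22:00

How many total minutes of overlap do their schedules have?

300

Sam free: 08:30-12:15, 19:00-20:30 (invert busy blocks within the working day).
Jonas free: 08:00-12:15, 14:15-16:00, 16:45-22:00.
Elena free: 08:30-12:00, 16:15-17:00, 19:00-21:00.
Keanu free: 08:00-14:15, 18:45-22:00.
Sam ∩ Jonas: 08:30-12:15, 19:00-20:30.
Sam ∩ Jonas ∩ Elena: 08:30-12:00, 19:00-20:30.
Sam ∩ Jonas ∩ Elena ∩ Keanu: 08:30-12:00, 19:00-20:30.
Summing the common windows: 210 + 90 = 300 minutes.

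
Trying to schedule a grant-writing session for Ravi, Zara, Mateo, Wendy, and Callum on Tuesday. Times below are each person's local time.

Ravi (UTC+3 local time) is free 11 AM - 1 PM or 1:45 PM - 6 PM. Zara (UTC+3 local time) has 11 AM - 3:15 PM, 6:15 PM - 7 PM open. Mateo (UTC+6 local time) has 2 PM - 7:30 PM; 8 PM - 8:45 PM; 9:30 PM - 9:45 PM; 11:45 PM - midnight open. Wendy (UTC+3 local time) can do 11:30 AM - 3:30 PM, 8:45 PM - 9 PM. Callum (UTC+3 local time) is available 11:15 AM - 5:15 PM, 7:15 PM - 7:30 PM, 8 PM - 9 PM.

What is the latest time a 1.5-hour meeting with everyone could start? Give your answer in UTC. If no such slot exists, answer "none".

10:45

Ravi in UTC: 08:00-10:00, 10:45-15:00 (subtract 3h to convert from UTC+3).
Zara in UTC: 08:00-12:15, 15:15-16:00 (subtract 3h to convert from UTC+3).
Mateo in UTC: 08:00-13:30, 14:00-14:45, 15:30-15:45, 17:45-18:00 (subtract 6h to convert from UTC+6).
Wendy in UTC: 08:30-12:30, 17:45-18:00 (subtract 3h to convert from UTC+3).
Callum in UTC: 08:15-14:15, 16:15-16:30, 17:00-18:00 (subtract 3h to convert from UTC+3).
Ravi ∩ Zara: 08:00-10:00, 10:45-12:15.
Ravi ∩ Zara ∩ Mateo: 08:00-10:00, 10:45-12:15.
Ravi ∩ Zara ∩ Mateo ∩ Wendy: 08:30-10:00, 10:45-12:15.
Ravi ∩ Zara ∩ Mateo ∩ Wendy ∩ Callum: 08:30-10:00, 10:45-12:15.
The last common window of at least 90 minutes is 10:45-12:15; a 90-minute meeting can start as late as 10:45 and still end by 12:15.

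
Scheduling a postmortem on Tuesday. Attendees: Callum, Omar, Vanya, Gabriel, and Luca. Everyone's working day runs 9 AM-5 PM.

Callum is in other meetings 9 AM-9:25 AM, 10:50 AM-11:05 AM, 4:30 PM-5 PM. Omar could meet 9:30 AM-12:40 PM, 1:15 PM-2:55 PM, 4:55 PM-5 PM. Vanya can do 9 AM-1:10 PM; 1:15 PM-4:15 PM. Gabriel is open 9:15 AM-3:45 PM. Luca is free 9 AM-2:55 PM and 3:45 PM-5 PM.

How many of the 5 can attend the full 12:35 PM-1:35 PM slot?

Callum free: 09:25-10:50, 11:05-16:30 (invert busy blocks within the working day).
Omar free: 09:30-12:40, 13:15-14:55, 16:55-17:00.
Vanya free: 09:00-13:10, 13:15-16:15.
Gabriel free: 09:15-15:45.
Luca free: 09:00-14:55, 15:45-17:00.
Callum, Gabriel, and Luca can make the full 12:35-13:35 slot — that's 3.

3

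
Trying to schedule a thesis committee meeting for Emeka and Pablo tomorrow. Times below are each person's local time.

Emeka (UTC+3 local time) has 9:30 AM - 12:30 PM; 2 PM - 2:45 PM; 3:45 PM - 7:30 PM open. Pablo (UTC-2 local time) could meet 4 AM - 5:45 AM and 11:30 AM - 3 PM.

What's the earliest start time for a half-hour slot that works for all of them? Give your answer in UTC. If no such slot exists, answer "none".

Emeka in UTC: 06:30-09:30, 11:00-11:45, 12:45-16:30 (subtract 3h to convert from UTC+3).
Pablo in UTC: 06:00-07:45, 13:30-17:00 (add 2h to convert from UTC-2).
Emeka ∩ Pablo: 06:30-07:45, 13:30-16:30.
So the common availability across everyone is 06:30-07:45, 13:30-16:30.
The first common window of at least 30 minutes is 06:30-07:45, so the earliest start is 06:30.

06:30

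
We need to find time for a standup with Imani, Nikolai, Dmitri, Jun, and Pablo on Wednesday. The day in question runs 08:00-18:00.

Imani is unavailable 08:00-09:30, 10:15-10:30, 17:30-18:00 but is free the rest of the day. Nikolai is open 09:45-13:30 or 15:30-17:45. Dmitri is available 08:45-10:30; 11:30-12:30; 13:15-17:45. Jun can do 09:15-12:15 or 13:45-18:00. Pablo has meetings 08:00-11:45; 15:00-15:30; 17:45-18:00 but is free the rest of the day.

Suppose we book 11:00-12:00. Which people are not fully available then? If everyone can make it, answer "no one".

Imani free: 09:30-10:15, 10:30-17:30 (invert busy blocks within the working day).
Nikolai free: 09:45-13:30, 15:30-17:45.
Dmitri free: 08:45-10:30, 11:30-12:30, 13:15-17:45.
Jun free: 09:15-12:15, 13:45-18:00.
Pablo free: 11:45-15:00, 15:30-17:45 (invert busy blocks within the working day).
Imani: free for 11:00-12:00. Nikolai: free for 11:00-12:00. Dmitri: not fully free for 11:00-12:00. Jun: free for 11:00-12:00. Pablo: not fully free for 11:00-12:00.

Dmitri, Pablo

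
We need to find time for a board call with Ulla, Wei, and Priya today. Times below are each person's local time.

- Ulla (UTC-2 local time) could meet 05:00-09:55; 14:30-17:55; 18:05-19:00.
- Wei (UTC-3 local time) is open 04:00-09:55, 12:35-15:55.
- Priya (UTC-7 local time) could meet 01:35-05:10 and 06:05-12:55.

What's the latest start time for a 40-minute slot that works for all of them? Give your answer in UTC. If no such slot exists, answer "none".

18:15

Ulla in UTC: 07:00-11:55, 16:30-19:55, 20:05-21:00 (add 2h to convert from UTC-2).
Wei in UTC: 07:00-12:55, 15:35-18:55 (add 3h to convert from UTC-3).
Priya in UTC: 08:35-12:10, 13:05-19:55 (add 7h to convert from UTC-7).
Ulla ∩ Wei: 07:00-11:55, 16:30-18:55.
Ulla ∩ Wei ∩ Priya: 08:35-11:55, 16:30-18:55.
Those are the intersection windows.
The last common window of at least 40 minutes is 16:30-18:55; a 40-minute meeting can start as late as 18:15 and still end by 18:55.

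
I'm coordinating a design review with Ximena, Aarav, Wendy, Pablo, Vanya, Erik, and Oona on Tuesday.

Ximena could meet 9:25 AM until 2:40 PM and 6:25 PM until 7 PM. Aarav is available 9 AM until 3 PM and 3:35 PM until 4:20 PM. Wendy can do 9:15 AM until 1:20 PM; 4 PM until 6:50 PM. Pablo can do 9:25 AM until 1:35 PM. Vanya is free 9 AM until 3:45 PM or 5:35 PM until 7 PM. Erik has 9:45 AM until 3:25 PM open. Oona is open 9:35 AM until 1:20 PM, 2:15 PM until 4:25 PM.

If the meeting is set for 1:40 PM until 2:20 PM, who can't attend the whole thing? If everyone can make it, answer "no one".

Ximena: free for 13:40-14:20. Aarav: free for 13:40-14:20. Wendy: not fully free for 13:40-14:20. Pablo: not fully free for 13:40-14:20. Vanya: free for 13:40-14:20. Erik: free for 13:40-14:20. Oona: not fully free for 13:40-14:20.

Oona, Pablo, Wendy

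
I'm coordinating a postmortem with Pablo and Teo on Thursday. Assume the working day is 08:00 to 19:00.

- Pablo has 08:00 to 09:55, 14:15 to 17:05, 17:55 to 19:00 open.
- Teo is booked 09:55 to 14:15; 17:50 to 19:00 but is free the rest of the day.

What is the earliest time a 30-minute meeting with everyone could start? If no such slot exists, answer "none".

08:00

Pablo free: 08:00-09:55, 14:15-17:05, 17:55-19:00.
Teo free: 08:00-09:55, 14:15-17:50 (invert busy blocks within the working day).
Pablo ∩ Teo: 08:00-09:55, 14:15-17:05.
The first common window of at least 30 minutes is 08:00-09:55, so the earliest start is 08:00.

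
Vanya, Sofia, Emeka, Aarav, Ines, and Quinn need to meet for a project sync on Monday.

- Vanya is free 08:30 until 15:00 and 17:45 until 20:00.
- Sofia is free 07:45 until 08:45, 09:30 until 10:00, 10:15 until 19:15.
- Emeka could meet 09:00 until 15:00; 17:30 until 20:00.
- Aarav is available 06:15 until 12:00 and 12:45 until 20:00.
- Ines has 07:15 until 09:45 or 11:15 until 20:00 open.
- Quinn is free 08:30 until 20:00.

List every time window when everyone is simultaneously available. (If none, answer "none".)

09:30-09:45, 11:15-12:00, 12:45-15:00, 17:45-19:15

Vanya ∩ Sofia: 08:30-08:45, 09:30-10:00, 10:15-15:00, 17:45-19:15.
Vanya ∩ Sofia ∩ Emeka: 09:30-10:00, 10:15-15:00, 17:45-19:15.
Vanya ∩ Sofia ∩ Emeka ∩ Aarav: 09:30-10:00, 10:15-12:00, 12:45-15:00, 17:45-19:15.
Vanya ∩ Sofia ∩ Emeka ∩ Aarav ∩ Ines: 09:30-09:45, 11:15-12:00, 12:45-15:00, 17:45-19:15.
Vanya ∩ Sofia ∩ Emeka ∩ Aarav ∩ Ines ∩ Quinn: 09:30-09:45, 11:15-12:00, 12:45-15:00, 17:45-19:15.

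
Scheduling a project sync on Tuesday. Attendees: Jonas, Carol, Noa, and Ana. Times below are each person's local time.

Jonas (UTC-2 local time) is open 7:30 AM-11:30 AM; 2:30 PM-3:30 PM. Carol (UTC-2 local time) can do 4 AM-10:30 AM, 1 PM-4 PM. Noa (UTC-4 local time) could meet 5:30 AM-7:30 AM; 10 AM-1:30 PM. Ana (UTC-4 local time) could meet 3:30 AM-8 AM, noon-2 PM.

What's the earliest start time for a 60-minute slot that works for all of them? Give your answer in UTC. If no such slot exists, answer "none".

09:30

Jonas in UTC: 09:30-13:30, 16:30-17:30 (add 2h to convert from UTC-2).
Carol in UTC: 06:00-12:30, 15:00-18:00 (add 2h to convert from UTC-2).
Noa in UTC: 09:30-11:30, 14:00-17:30 (add 4h to convert from UTC-4).
Ana in UTC: 07:30-12:00, 16:00-18:00 (add 4h to convert from UTC-4).
Jonas ∩ Carol: 09:30-12:30, 16:30-17:30.
Jonas ∩ Carol ∩ Noa: 09:30-11:30, 16:30-17:30.
Jonas ∩ Carol ∩ Noa ∩ Ana: 09:30-11:30, 16:30-17:30.
The first common window of at least 60 minutes is 09:30-11:30, so the earliest start is 09:30.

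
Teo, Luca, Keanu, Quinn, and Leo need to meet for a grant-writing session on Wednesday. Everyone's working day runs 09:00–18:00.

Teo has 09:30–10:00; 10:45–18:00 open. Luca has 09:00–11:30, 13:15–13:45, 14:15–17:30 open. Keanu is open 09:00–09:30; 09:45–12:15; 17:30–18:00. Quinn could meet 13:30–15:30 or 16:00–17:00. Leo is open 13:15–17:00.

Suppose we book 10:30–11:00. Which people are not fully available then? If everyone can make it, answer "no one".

Leo, Quinn, Teo

Teo: not fully free for 10:30-11:00. Luca: free for 10:30-11:00. Keanu: free for 10:30-11:00. Quinn: not fully free for 10:30-11:00. Leo: not fully free for 10:30-11:00.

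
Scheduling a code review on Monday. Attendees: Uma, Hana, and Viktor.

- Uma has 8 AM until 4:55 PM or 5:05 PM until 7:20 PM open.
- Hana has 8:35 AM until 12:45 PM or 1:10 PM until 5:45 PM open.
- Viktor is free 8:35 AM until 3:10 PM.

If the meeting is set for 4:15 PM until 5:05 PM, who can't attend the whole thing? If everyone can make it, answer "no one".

Uma: not fully free for 16:15-17:05. Hana: free for 16:15-17:05. Viktor: not fully free for 16:15-17:05.

Uma, Viktor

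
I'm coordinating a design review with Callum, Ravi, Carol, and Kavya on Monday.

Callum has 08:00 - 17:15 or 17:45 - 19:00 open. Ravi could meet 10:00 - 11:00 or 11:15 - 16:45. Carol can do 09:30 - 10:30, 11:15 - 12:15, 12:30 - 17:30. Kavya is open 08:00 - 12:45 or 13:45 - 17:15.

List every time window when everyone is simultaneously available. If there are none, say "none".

10:00-10:30, 11:15-12:15, 12:30-12:45, 13:45-16:45

Callum ∩ Ravi: 10:00-11:00, 11:15-16:45.
Callum ∩ Ravi ∩ Carol: 10:00-10:30, 11:15-12:15, 12:30-16:45.
Callum ∩ Ravi ∩ Carol ∩ Kavya: 10:00-10:30, 11:15-12:15, 12:30-12:45, 13:45-16:45.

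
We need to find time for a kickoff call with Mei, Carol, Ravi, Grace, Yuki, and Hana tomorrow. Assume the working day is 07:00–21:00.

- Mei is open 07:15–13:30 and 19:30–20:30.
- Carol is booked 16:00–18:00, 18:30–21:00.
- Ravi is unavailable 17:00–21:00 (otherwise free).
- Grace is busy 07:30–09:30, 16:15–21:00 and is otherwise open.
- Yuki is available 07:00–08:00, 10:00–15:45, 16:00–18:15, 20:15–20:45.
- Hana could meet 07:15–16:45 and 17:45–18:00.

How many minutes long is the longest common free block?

Mei free: 07:15-13:30, 19:30-20:30.
Carol free: 07:00-16:00, 18:00-18:30 (invert busy blocks within the working day).
Ravi free: 07:00-17:00 (invert busy blocks within the working day).
Grace free: 07:00-07:30, 09:30-16:15 (invert busy blocks within the working day).
Yuki free: 07:00-08:00, 10:00-15:45, 16:00-18:15, 20:15-20:45.
Hana free: 07:15-16:45, 17:45-18:00.
Mei ∩ Carol: 07:15-13:30.
Mei ∩ Carol ∩ Ravi: 07:15-13:30.
Mei ∩ Carol ∩ Ravi ∩ Grace: 07:15-07:30, 09:30-13:30.
Mei ∩ Carol ∩ Ravi ∩ Grace ∩ Yuki: 07:15-07:30, 10:00-13:30.
Mei ∩ Carol ∩ Ravi ∩ Grace ∩ Yuki ∩ Hana: 07:15-07:30, 10:00-13:30.
The longest is 10:00-13:30 at 210 minutes.

210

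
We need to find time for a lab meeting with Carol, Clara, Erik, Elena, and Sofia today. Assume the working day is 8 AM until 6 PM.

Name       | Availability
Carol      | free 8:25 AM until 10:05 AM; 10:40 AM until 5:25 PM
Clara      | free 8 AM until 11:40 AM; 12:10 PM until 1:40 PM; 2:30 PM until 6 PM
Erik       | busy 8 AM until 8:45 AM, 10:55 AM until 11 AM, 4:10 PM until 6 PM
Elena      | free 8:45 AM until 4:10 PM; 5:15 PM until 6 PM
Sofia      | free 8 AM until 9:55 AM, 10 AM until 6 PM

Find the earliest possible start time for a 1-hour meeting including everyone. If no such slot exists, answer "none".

Carol free: 08:25-10:05, 10:40-17:25.
Clara free: 08:00-11:40, 12:10-13:40, 14:30-18:00.
Erik free: 08:45-10:55, 11:00-16:10 (invert busy blocks within the working day).
Elena free: 08:45-16:10, 17:15-18:00.
Sofia free: 08:00-09:55, 10:00-18:00.
Carol ∩ Clara: 08:25-10:05, 10:40-11:40, 12:10-13:40, 14:30-17:25.
Carol ∩ Clara ∩ Erik: 08:45-10:05, 10:40-10:55, 11:00-11:40, 12:10-13:40, 14:30-16:10.
Carol ∩ Clara ∩ Erik ∩ Elena: 08:45-10:05, 10:40-10:55, 11:00-11:40, 12:10-13:40, 14:30-16:10.
Carol ∩ Clara ∩ Erik ∩ Elena ∩ Sofia: 08:45-09:55, 10:00-10:05, 10:40-10:55, 11:00-11:40, 12:10-13:40, 14:30-16:10.
The first common window of at least 60 minutes is 08:45-09:55, so the earliest start is 08:45.

08:45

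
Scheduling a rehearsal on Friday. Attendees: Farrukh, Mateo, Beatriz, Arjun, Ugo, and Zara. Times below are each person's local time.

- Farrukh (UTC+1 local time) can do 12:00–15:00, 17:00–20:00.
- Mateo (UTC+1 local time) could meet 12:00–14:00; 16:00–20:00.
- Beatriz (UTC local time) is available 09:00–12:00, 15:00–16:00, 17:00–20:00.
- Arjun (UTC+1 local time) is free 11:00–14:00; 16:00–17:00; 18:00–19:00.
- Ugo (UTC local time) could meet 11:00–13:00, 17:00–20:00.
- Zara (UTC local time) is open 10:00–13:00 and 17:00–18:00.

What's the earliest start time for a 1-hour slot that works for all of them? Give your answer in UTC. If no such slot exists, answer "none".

Farrukh in UTC: 11:00-14:00, 16:00-19:00 (subtract 1h to convert from UTC+1).
Mateo in UTC: 11:00-13:00, 15:00-19:00 (subtract 1h to convert from UTC+1).
Beatriz in UTC: 09:00-12:00, 15:00-16:00, 17:00-20:00.
Arjun in UTC: 10:00-13:00, 15:00-16:00, 17:00-18:00 (subtract 1h to convert from UTC+1).
Ugo in UTC: 11:00-13:00, 17:00-20:00.
Zara in UTC: 10:00-13:00, 17:00-18:00.
Farrukh ∩ Mateo: 11:00-13:00, 16:00-19:00.
Farrukh ∩ Mateo ∩ Beatriz: 11:00-12:00, 17:00-19:00.
Farrukh ∩ Mateo ∩ Beatriz ∩ Arjun: 11:00-12:00, 17:00-18:00.
Farrukh ∩ Mateo ∩ Beatriz ∩ Arjun ∩ Ugo: 11:00-12:00, 17:00-18:00.
Farrukh ∩ Mateo ∩ Beatriz ∩ Arjun ∩ Ugo ∩ Zara: 11:00-12:00, 17:00-18:00.
So the common availability across everyone is 11:00-12:00, 17:00-18:00.
The first common window of at least 60 minutes is 11:00-12:00, so the earliest start is 11:00.

11:00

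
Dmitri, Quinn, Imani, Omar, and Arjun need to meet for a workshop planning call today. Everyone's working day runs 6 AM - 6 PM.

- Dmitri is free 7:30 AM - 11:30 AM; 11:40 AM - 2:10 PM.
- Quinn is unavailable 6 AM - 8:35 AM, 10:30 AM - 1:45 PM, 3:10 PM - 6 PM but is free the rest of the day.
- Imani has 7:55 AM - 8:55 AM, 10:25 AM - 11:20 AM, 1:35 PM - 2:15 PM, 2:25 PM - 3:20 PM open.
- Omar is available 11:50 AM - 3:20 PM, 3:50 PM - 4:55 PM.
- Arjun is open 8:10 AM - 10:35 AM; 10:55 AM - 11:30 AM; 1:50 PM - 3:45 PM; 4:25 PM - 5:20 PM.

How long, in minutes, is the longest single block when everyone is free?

Dmitri free: 07:30-11:30, 11:40-14:10.
Quinn free: 08:35-10:30, 13:45-15:10 (invert busy blocks within the working day).
Imani free: 07:55-08:55, 10:25-11:20, 13:35-14:15, 14:25-15:20.
Omar free: 11:50-15:20, 15:50-16:55.
Arjun free: 08:10-10:35, 10:55-11:30, 13:50-15:45, 16:25-17:20.
Dmitri ∩ Quinn: 08:35-10:30, 13:45-14:10.
Dmitri ∩ Quinn ∩ Imani: 08:35-08:55, 10:25-10:30, 13:45-14:10.
Dmitri ∩ Quinn ∩ Imani ∩ Omar: 13:45-14:10.
Dmitri ∩ Quinn ∩ Imani ∩ Omar ∩ Arjun: 13:50-14:10.
So the common availability across everyone is 13:50-14:10.
The longest is 13:50-14:10 at 20 minutes.

20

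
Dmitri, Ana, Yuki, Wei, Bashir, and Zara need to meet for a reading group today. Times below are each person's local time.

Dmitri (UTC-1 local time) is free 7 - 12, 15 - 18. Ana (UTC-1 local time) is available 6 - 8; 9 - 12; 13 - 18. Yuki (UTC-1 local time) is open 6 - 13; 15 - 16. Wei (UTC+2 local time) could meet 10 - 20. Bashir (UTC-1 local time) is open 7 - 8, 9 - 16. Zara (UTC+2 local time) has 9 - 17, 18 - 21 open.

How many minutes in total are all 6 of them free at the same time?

300

Dmitri in UTC: 08:00-13:00, 16:00-19:00 (add 1h to convert from UTC-1).
Ana in UTC: 07:00-09:00, 10:00-13:00, 14:00-19:00 (add 1h to convert from UTC-1).
Yuki in UTC: 07:00-14:00, 16:00-17:00 (add 1h to convert from UTC-1).
Wei in UTC: 08:00-18:00 (subtract 2h to convert from UTC+2).
Bashir in UTC: 08:00-09:00, 10:00-17:00 (add 1h to convert from UTC-1).
Zara in UTC: 07:00-15:00, 16:00-19:00 (subtract 2h to convert from UTC+2).
Dmitri ∩ Ana: 08:00-09:00, 10:00-13:00, 16:00-19:00.
Dmitri ∩ Ana ∩ Yuki: 08:00-09:00, 10:00-13:00, 16:00-17:00.
Dmitri ∩ Ana ∩ Yuki ∩ Wei: 08:00-09:00, 10:00-13:00, 16:00-17:00.
Dmitri ∩ Ana ∩ Yuki ∩ Wei ∩ Bashir: 08:00-09:00, 10:00-13:00, 16:00-17:00.
Dmitri ∩ Ana ∩ Yuki ∩ Wei ∩ Bashir ∩ Zara: 08:00-09:00, 10:00-13:00, 16:00-17:00.
So the common availability across everyone is 08:00-09:00, 10:00-13:00, 16:00-17:00.
Summing the common windows: 60 + 180 + 60 = 300 minutes.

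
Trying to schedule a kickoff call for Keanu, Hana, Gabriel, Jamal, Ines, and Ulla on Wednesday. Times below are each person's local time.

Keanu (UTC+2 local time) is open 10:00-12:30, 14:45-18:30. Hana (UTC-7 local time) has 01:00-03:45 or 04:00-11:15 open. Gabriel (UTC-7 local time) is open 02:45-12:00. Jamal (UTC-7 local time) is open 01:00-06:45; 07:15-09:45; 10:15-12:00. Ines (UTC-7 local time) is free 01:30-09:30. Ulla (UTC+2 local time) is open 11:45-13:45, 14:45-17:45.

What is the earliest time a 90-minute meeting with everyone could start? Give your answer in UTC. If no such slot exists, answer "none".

14:15

Keanu in UTC: 08:00-10:30, 12:45-16:30 (subtract 2h to convert from UTC+2).
Hana in UTC: 08:00-10:45, 11:00-18:15 (add 7h to convert from UTC-7).
Gabriel in UTC: 09:45-19:00 (add 7h to convert from UTC-7).
Jamal in UTC: 08:00-13:45, 14:15-16:45, 17:15-19:00 (add 7h to convert from UTC-7).
Ines in UTC: 08:30-16:30 (add 7h to convert from UTC-7).
Ulla in UTC: 09:45-11:45, 12:45-15:45 (subtract 2h to convert from UTC+2).
Keanu ∩ Hana: 08:00-10:30, 12:45-16:30.
Keanu ∩ Hana ∩ Gabriel: 09:45-10:30, 12:45-16:30.
Keanu ∩ Hana ∩ Gabriel ∩ Jamal: 09:45-10:30, 12:45-13:45, 14:15-16:30.
Keanu ∩ Hana ∩ Gabriel ∩ Jamal ∩ Ines: 09:45-10:30, 12:45-13:45, 14:15-16:30.
Keanu ∩ Hana ∩ Gabriel ∩ Jamal ∩ Ines ∩ Ulla: 09:45-10:30, 12:45-13:45, 14:15-15:45.
So the common availability across everyone is 09:45-10:30, 12:45-13:45, 14:15-15:45.
The first common window of at least 90 minutes is 14:15-15:45, so the earliest start is 14:15.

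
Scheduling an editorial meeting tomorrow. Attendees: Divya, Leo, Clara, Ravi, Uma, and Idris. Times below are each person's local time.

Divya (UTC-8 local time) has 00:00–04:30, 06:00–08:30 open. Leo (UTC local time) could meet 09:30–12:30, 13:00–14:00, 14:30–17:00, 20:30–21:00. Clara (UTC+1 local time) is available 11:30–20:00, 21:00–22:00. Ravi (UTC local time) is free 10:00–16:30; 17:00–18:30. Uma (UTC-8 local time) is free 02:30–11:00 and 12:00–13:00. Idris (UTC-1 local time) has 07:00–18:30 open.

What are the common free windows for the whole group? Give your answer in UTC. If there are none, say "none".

10:30-12:30, 14:30-16:30

Divya in UTC: 08:00-12:30, 14:00-16:30 (add 8h to convert from UTC-8).
Leo in UTC: 09:30-12:30, 13:00-14:00, 14:30-17:00, 20:30-21:00.
Clara in UTC: 10:30-19:00, 20:00-21:00 (subtract 1h to convert from UTC+1).
Ravi in UTC: 10:00-16:30, 17:00-18:30.
Uma in UTC: 10:30-19:00, 20:00-21:00 (add 8h to convert from UTC-8).
Idris in UTC: 08:00-19:30 (add 1h to convert from UTC-1).
Divya ∩ Leo: 09:30-12:30, 14:30-16:30.
Divya ∩ Leo ∩ Clara: 10:30-12:30, 14:30-16:30.
Divya ∩ Leo ∩ Clara ∩ Ravi: 10:30-12:30, 14:30-16:30.
Divya ∩ Leo ∩ Clara ∩ Ravi ∩ Uma: 10:30-12:30, 14:30-16:30.
Divya ∩ Leo ∩ Clara ∩ Ravi ∩ Uma ∩ Idris: 10:30-12:30, 14:30-16:30.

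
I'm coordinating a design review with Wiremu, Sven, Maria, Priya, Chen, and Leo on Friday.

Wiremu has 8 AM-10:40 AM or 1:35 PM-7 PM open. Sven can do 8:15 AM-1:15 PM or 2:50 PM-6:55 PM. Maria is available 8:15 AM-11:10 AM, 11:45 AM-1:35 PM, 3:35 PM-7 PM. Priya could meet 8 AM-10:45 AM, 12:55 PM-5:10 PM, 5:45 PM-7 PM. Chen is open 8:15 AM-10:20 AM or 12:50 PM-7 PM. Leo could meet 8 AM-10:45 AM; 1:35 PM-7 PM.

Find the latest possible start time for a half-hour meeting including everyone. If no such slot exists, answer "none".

Wiremu ∩ Sven: 08:15-10:40, 14:50-18:55.
Wiremu ∩ Sven ∩ Maria: 08:15-10:40, 15:35-18:55.
Wiremu ∩ Sven ∩ Maria ∩ Priya: 08:15-10:40, 15:35-17:10, 17:45-18:55.
Wiremu ∩ Sven ∩ Maria ∩ Priya ∩ Chen: 08:15-10:20, 15:35-17:10, 17:45-18:55.
Wiremu ∩ Sven ∩ Maria ∩ Priya ∩ Chen ∩ Leo: 08:15-10:20, 15:35-17:10, 17:45-18:55.
The last common window of at least 30 minutes is 17:45-18:55; a 30-minute meeting can start as late as 18:25 and still end by 18:55.

18:25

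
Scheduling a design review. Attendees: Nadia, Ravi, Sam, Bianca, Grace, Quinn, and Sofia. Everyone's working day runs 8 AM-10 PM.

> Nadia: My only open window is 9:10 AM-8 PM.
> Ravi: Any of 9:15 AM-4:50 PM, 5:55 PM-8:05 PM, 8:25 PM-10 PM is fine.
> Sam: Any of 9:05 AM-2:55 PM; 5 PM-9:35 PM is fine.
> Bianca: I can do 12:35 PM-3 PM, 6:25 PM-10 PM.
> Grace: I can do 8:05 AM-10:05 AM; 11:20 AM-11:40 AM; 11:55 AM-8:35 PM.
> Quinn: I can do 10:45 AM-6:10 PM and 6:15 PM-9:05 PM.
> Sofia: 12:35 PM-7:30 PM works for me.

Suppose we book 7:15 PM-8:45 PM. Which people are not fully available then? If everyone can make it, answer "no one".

Nadia: not fully free for 19:15-20:45. Ravi: not fully free for 19:15-20:45. Sam: free for 19:15-20:45. Bianca: free for 19:15-20:45. Grace: not fully free for 19:15-20:45. Quinn: free for 19:15-20:45. Sofia: not fully free for 19:15-20:45.

Grace, Nadia, Ravi, Sofia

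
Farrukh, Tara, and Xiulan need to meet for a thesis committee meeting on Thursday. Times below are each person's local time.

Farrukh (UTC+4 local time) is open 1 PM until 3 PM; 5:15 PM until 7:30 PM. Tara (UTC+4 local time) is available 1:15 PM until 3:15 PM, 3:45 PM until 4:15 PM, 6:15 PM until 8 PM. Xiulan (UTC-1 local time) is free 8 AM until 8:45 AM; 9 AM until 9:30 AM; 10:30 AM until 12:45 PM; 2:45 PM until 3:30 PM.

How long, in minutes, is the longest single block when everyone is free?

30

Farrukh in UTC: 09:00-11:00, 13:15-15:30 (subtract 4h to convert from UTC+4).
Tara in UTC: 09:15-11:15, 11:45-12:15, 14:15-16:00 (subtract 4h to convert from UTC+4).
Xiulan in UTC: 09:00-09:45, 10:00-10:30, 11:30-13:45, 15:45-16:30 (add 1h to convert from UTC-1).
Farrukh ∩ Tara: 09:15-11:00, 14:15-15:30.
Farrukh ∩ Tara ∩ Xiulan: 09:15-09:45, 10:00-10:30.
So the common availability across everyone is 09:15-09:45, 10:00-10:30.
The longest is 09:15-09:45 at 30 minutes.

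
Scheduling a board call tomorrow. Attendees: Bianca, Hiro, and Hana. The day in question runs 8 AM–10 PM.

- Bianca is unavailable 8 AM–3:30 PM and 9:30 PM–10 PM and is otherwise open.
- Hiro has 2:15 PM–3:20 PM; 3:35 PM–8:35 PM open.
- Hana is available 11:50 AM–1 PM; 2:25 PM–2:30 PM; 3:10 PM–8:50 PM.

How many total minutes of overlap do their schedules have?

300

Bianca free: 15:30-21:30 (invert busy blocks within the working day).
Hiro free: 14:15-15:20, 15:35-20:35.
Hana free: 11:50-13:00, 14:25-14:30, 15:10-20:50.
Bianca ∩ Hiro: 15:35-20:35.
Bianca ∩ Hiro ∩ Hana: 15:35-20:35.
So the common availability across everyone is 15:35-20:35.
That's a single block of 300 minutes.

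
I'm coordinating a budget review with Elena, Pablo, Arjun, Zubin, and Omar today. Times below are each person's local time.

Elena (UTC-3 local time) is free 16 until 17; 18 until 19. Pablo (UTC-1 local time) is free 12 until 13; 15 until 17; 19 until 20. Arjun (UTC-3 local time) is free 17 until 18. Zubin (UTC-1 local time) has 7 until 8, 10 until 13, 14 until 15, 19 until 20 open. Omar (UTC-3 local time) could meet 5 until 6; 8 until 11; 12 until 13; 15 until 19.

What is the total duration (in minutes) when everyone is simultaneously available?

0

Elena in UTC: 19:00-20:00, 21:00-22:00 (add 3h to convert from UTC-3).
Pablo in UTC: 13:00-14:00, 16:00-18:00, 20:00-21:00 (add 1h to convert from UTC-1).
Arjun in UTC: 20:00-21:00 (add 3h to convert from UTC-3).
Zubin in UTC: 08:00-09:00, 11:00-14:00, 15:00-16:00, 20:00-21:00 (add 1h to convert from UTC-1).
Omar in UTC: 08:00-09:00, 11:00-14:00, 15:00-16:00, 18:00-22:00 (add 3h to convert from UTC-3).
Elena ∩ Pablo: ∅.
Elena ∩ Pablo ∩ Arjun: ∅.
Elena ∩ Pablo ∩ Arjun ∩ Zubin: ∅.
Elena ∩ Pablo ∩ Arjun ∩ Zubin ∩ Omar: ∅.
There is no time when everyone is free.
There is no common window, so the total is 0 minutes.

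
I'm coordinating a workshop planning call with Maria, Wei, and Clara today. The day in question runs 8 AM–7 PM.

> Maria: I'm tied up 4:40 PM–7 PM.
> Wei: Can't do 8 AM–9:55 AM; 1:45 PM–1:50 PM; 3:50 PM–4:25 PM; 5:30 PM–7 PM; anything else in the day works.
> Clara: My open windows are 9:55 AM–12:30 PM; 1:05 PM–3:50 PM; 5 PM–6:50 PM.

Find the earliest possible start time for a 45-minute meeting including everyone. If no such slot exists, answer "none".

Maria free: 08:00-16:40 (invert busy blocks within the working day).
Wei free: 09:55-13:45, 13:50-15:50, 16:25-17:30 (invert busy blocks within the working day).
Clara free: 09:55-12:30, 13:05-15:50, 17:00-18:50.
Maria ∩ Wei: 09:55-13:45, 13:50-15:50, 16:25-16:40.
Maria ∩ Wei ∩ Clara: 09:55-12:30, 13:05-13:45, 13:50-15:50.
The first common window of at least 45 minutes is 09:55-12:30, so the earliest start is 09:55.

09:55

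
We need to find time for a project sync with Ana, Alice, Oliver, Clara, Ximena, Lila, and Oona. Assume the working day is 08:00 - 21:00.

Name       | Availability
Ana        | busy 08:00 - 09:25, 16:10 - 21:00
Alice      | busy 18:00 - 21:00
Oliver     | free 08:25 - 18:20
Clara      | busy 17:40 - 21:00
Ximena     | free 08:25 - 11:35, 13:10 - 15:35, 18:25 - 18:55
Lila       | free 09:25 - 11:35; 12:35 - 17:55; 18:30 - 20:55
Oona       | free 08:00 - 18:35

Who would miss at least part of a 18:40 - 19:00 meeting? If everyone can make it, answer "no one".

Ana free: 09:25-16:10 (invert busy blocks within the working day).
Alice free: 08:00-18:00 (invert busy blocks within the working day).
Oliver free: 08:25-18:20.
Clara free: 08:00-17:40 (invert busy blocks within the working day).
Ximena free: 08:25-11:35, 13:10-15:35, 18:25-18:55.
Lila free: 09:25-11:35, 12:35-17:55, 18:30-20:55.
Oona free: 08:00-18:35.
Ana: not fully free for 18:40-19:00. Alice: not fully free for 18:40-19:00. Oliver: not fully free for 18:40-19:00. Clara: not fully free for 18:40-19:00. Ximena: not fully free for 18:40-19:00. Lila: free for 18:40-19:00. Oona: not fully free for 18:40-19:00.

Alice, Ana, Clara, Oliver, Oona, Ximena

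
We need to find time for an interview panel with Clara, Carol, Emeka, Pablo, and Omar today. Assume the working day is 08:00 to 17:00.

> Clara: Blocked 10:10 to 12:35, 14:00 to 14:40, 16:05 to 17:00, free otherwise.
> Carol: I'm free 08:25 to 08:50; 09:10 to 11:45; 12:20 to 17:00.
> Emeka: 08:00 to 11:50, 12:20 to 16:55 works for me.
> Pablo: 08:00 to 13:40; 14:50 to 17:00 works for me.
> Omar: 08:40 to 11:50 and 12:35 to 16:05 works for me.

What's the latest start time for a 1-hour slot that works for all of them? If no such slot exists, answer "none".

Clara free: 08:00-10:10, 12:35-14:00, 14:40-16:05 (invert busy blocks within the working day).
Carol free: 08:25-08:50, 09:10-11:45, 12:20-17:00.
Emeka free: 08:00-11:50, 12:20-16:55.
Pablo free: 08:00-13:40, 14:50-17:00.
Omar free: 08:40-11:50, 12:35-16:05.
Clara ∩ Carol: 08:25-08:50, 09:10-10:10, 12:35-14:00, 14:40-16:05.
Clara ∩ Carol ∩ Emeka: 08:25-08:50, 09:10-10:10, 12:35-14:00, 14:40-16:05.
Clara ∩ Carol ∩ Emeka ∩ Pablo: 08:25-08:50, 09:10-10:10, 12:35-13:40, 14:50-16:05.
Clara ∩ Carol ∩ Emeka ∩ Pablo ∩ Omar: 08:40-08:50, 09:10-10:10, 12:35-13:40, 14:50-16:05.
The last common window of at least 60 minutes is 14:50-16:05; a 60-minute meeting can start as late as 15:05 and still end by 16:05.

15:05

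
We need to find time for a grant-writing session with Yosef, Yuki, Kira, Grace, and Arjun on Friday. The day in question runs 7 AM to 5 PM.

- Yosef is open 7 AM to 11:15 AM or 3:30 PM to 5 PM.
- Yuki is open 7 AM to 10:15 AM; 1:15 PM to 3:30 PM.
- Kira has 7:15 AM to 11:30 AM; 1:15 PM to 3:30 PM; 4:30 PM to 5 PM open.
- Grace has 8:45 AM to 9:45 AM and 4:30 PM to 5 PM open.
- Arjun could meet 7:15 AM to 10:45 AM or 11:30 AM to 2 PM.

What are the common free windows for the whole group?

Yosef ∩ Yuki: 07:00-10:15.
Yosef ∩ Yuki ∩ Kira: 07:15-10:15.
Yosef ∩ Yuki ∩ Kira ∩ Grace: 08:45-09:45.
Yosef ∩ Yuki ∩ Kira ∩ Grace ∩ Arjun: 08:45-09:45.
So the common availability across everyone is 08:45-09:45.

08:45-09:45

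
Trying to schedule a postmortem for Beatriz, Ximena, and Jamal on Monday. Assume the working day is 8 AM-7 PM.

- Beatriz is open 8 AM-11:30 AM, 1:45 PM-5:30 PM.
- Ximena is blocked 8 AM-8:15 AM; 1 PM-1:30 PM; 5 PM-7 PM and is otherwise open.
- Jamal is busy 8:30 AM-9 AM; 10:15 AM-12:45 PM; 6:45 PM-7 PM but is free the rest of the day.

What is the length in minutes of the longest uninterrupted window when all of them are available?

195

Beatriz free: 08:00-11:30, 13:45-17:30.
Ximena free: 08:15-13:00, 13:30-17:00 (invert busy blocks within the working day).
Jamal free: 08:00-08:30, 09:00-10:15, 12:45-18:45 (invert busy blocks within the working day).
Beatriz ∩ Ximena: 08:15-11:30, 13:45-17:00.
Beatriz ∩ Ximena ∩ Jamal: 08:15-08:30, 09:00-10:15, 13:45-17:00.
So the common availability across everyone is 08:15-08:30, 09:00-10:15, 13:45-17:00.
The longest is 13:45-17:00 at 195 minutes.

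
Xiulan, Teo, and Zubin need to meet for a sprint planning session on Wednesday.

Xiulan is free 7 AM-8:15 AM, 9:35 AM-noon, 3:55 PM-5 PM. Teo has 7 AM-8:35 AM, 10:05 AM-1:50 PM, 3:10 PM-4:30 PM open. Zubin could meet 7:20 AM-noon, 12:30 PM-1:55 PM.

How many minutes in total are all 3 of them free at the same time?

Xiulan ∩ Teo: 07:00-08:15, 10:05-12:00, 15:55-16:30.
Xiulan ∩ Teo ∩ Zubin: 07:20-08:15, 10:05-12:00.
Summing the common windows: 55 + 115 = 170 minutes.

170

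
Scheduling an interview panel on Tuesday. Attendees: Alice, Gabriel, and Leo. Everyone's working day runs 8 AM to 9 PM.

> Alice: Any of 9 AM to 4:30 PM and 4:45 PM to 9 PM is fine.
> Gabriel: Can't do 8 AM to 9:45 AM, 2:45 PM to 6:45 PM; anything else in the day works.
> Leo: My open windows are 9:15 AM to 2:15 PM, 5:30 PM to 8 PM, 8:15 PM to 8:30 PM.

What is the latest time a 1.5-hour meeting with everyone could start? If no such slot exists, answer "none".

Alice free: 09:00-16:30, 16:45-21:00.
Gabriel free: 09:45-14:45, 18:45-21:00 (invert busy blocks within the working day).
Leo free: 09:15-14:15, 17:30-20:00, 20:15-20:30.
Alice ∩ Gabriel: 09:45-14:45, 18:45-21:00.
Alice ∩ Gabriel ∩ Leo: 09:45-14:15, 18:45-20:00, 20:15-20:30.
So the common availability across everyone is 09:45-14:15, 18:45-20:00, 20:15-20:30.
The last common window of at least 90 minutes is 09:45-14:15; a 90-minute meeting can start as late as 12:45 and still end by 14:15.

12:45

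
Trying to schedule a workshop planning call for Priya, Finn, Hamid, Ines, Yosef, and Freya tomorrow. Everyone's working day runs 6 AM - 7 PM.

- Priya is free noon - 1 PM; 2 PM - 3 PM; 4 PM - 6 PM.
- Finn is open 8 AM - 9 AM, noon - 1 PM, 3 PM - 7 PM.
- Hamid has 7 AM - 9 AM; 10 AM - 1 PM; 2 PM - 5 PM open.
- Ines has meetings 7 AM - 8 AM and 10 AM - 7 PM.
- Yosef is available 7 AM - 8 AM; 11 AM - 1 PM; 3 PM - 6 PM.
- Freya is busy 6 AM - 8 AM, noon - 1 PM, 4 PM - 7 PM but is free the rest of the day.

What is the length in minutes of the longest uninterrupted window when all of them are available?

0

Priya free: 12:00-13:00, 14:00-15:00, 16:00-18:00.
Finn free: 08:00-09:00, 12:00-13:00, 15:00-19:00.
Hamid free: 07:00-09:00, 10:00-13:00, 14:00-17:00.
Ines free: 06:00-07:00, 08:00-10:00 (invert busy blocks within the working day).
Yosef free: 07:00-08:00, 11:00-13:00, 15:00-18:00.
Freya free: 08:00-12:00, 13:00-16:00 (invert busy blocks within the working day).
Priya ∩ Finn: 12:00-13:00, 16:00-18:00.
Priya ∩ Finn ∩ Hamid: 12:00-13:00, 16:00-17:00.
Priya ∩ Finn ∩ Hamid ∩ Ines: ∅.
Priya ∩ Finn ∩ Hamid ∩ Ines ∩ Yosef: ∅.
Priya ∩ Finn ∩ Hamid ∩ Ines ∩ Yosef ∩ Freya: ∅.
There is no time when everyone is free.
No common window exists, so the longest block is 0 minutes.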